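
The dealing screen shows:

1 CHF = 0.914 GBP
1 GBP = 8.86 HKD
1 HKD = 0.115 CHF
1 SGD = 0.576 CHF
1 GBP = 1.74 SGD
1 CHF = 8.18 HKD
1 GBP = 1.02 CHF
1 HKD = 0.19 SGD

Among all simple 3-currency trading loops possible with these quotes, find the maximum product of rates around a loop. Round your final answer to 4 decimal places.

GBP→HKD→CHF→GBP: 8.86 × 0.115 × 0.914 = 0.93127
GBP→SGD→CHF→GBP: 1.74 × 0.576 × 0.914 = 0.91605
SGD→CHF→HKD→SGD: 0.576 × 8.18 × 0.19 = 0.89522
Maximum is GBP→HKD→CHF→GBP at 0.9313; no arbitrage — every cycle loses value.

0.9313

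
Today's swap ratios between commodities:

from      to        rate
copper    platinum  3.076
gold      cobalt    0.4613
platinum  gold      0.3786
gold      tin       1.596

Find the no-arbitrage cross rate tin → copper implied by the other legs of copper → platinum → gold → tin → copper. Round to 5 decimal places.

0.53802

Known legs of the cycle: 3.076 × 0.3786 × 1.596 = 1.8586594656
For no arbitrage the full-cycle product must be 1, so the missing rate is 1 / 1.8586594656 ≈ 0.5380222.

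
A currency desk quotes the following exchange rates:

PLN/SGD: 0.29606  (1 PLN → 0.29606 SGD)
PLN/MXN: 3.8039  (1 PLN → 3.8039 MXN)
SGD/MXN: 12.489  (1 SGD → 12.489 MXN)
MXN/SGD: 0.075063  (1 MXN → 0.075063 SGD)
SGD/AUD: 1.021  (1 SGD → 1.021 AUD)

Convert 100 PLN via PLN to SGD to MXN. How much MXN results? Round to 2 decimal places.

369.75

100 PLN × 0.29606 = 29.606 SGD
29.606 SGD × 12.489 = 369.749334 MXN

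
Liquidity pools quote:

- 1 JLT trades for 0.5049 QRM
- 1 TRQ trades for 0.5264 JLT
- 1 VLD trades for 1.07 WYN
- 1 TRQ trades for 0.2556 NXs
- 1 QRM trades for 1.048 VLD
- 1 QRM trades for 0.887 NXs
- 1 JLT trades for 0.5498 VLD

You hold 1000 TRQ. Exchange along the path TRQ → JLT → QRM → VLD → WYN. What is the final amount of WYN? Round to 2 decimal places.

298.03

1000 TRQ × 0.5264 = 526.4 JLT
526.4 JLT × 0.5049 = 265.77936 QRM
265.77936 QRM × 1.048 = 278.53676928 VLD
278.53676928 VLD × 1.07 = 298.0343431296 WYN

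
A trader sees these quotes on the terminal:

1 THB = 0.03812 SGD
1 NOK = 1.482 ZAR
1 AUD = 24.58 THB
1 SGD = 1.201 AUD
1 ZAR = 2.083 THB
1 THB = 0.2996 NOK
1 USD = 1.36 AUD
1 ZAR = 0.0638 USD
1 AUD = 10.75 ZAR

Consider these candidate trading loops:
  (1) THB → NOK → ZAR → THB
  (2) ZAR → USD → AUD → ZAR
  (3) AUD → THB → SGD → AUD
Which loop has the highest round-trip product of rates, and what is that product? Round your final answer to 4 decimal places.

1.1253

(1) 0.2996 × 1.482 × 2.083 = 0.92487
(2) 0.0638 × 1.36 × 10.75 = 0.93276
(3) 24.58 × 0.03812 × 1.201 = 1.12532
Highest is cycle (3) at 1.1253 (>1, arbitrage).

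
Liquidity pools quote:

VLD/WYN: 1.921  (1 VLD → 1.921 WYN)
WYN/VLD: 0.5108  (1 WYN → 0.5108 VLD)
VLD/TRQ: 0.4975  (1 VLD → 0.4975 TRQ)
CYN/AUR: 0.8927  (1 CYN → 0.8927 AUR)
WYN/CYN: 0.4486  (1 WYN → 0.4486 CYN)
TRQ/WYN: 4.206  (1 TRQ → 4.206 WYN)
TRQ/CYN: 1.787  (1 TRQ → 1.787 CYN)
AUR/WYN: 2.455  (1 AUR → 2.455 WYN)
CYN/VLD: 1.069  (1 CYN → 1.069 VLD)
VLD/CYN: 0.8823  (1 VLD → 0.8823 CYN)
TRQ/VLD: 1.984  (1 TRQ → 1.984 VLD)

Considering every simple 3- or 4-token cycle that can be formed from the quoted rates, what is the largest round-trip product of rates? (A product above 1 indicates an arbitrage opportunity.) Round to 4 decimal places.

1.0688

VLD→TRQ→WYN→VLD: 0.4975 × 4.206 × 0.5108 = 1.06884
CYN→VLD→TRQ→WYN→CYN: 1.069 × 0.4975 × 4.206 × 0.4486 = 1.00346
CYN→AUR→WYN→VLD→CYN: 0.8927 × 2.455 × 0.5108 × 0.8823 = 0.98770
CYN→AUR→WYN→CYN: 0.8927 × 2.455 × 0.4486 = 0.98314
CYN→VLD→TRQ→CYN: 1.069 × 0.4975 × 1.787 = 0.95038
CYN→VLD→WYN→CYN: 1.069 × 1.921 × 0.4486 = 0.92122
Maximum is VLD→TRQ→WYN→VLD at 1.0688; arbitrage exists.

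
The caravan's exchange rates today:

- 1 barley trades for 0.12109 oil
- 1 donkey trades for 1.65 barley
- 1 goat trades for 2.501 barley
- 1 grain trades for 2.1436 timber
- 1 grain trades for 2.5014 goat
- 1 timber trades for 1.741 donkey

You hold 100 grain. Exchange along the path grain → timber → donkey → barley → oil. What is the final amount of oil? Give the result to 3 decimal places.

100 grain × 2.1436 = 214.36 timber
214.36 timber × 1.741 = 373.20076 donkey
373.20076 donkey × 1.65 = 615.781254 barley
615.781254 barley × 0.12109 = 74.56495204686 oil

74.565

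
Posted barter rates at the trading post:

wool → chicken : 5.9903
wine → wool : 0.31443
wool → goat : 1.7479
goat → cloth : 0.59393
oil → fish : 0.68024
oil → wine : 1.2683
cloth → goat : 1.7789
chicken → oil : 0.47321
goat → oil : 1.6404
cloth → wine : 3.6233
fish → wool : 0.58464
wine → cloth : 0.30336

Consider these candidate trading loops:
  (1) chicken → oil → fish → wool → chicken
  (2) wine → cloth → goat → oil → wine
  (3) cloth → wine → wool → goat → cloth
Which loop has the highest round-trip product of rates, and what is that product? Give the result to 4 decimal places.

(1) 0.47321 × 0.68024 × 0.58464 × 5.9903 = 1.12734
(2) 0.30336 × 1.7789 × 1.6404 × 1.2683 = 1.12275
(3) 3.6233 × 0.31443 × 1.7479 × 0.59393 = 1.18272
Highest is cycle (3) at 1.1827 (>1, arbitrage).

1.1827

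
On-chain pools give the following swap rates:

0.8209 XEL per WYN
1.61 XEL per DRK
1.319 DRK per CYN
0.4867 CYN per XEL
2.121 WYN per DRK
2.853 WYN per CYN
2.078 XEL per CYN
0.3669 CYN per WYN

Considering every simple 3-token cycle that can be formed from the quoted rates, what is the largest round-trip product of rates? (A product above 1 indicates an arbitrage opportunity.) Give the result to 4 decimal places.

XEL→CYN→WYN→XEL: 0.4867 × 2.853 × 0.8209 = 1.13986
XEL→CYN→DRK→XEL: 0.4867 × 1.319 × 1.61 = 1.03355
CYN→DRK→WYN→CYN: 1.319 × 2.121 × 0.3669 = 1.02644
Maximum is XEL→CYN→WYN→XEL at 1.1399; arbitrage exists.

1.1399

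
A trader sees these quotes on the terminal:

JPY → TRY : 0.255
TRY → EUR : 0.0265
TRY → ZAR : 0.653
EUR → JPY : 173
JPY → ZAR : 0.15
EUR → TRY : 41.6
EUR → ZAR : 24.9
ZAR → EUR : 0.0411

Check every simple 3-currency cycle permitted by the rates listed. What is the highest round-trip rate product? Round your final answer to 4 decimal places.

1.1690

EUR→JPY→TRY→EUR: 173 × 0.255 × 0.0265 = 1.16905
ZAR→EUR→TRY→ZAR: 0.0411 × 41.6 × 0.653 = 1.11647
ZAR→EUR→JPY→ZAR: 0.0411 × 173 × 0.15 = 1.06655
Maximum is EUR→JPY→TRY→EUR at 1.1690; arbitrage exists.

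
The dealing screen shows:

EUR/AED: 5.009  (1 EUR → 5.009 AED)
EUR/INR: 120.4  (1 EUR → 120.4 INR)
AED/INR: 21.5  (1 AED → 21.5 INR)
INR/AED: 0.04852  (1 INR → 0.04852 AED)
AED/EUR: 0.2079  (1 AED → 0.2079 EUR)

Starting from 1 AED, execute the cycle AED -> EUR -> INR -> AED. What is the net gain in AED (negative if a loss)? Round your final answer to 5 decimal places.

0.21451

1 AED × 0.2079 = 0.2079 EUR
0.2079 EUR × 120.4 = 25.03116 INR
25.03116 INR × 0.04852 = 1.2145118832 AED
Net change: 1.2145118832 − 1 = 0.2145118832 AED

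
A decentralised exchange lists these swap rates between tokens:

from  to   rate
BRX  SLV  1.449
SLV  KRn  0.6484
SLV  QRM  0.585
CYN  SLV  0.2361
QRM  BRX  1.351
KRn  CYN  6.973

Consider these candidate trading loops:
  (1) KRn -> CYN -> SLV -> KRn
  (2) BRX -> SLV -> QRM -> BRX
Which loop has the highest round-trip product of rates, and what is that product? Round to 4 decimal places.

1.1452

(1) 6.973 × 0.2361 × 0.6484 = 1.06748
(2) 1.449 × 0.585 × 1.351 = 1.14520
Highest is cycle (2) at 1.1452 (>1, arbitrage).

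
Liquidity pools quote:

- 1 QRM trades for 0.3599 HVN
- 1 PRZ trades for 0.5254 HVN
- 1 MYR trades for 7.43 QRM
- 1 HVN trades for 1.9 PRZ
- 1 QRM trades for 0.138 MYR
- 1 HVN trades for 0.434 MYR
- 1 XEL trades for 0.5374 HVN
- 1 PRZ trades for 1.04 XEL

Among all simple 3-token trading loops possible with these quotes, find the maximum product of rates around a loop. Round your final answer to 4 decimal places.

HVN→MYR→QRM→HVN: 0.434 × 7.43 × 0.3599 = 1.16054
HVN→PRZ→XEL→HVN: 1.9 × 1.04 × 0.5374 = 1.06190
Maximum is HVN→MYR→QRM→HVN at 1.1605; arbitrage exists.

1.1605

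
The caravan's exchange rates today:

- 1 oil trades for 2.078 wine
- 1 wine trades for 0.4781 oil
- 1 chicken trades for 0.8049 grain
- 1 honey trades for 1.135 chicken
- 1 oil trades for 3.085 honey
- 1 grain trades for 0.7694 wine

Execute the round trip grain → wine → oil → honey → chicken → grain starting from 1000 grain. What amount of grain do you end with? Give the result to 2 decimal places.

1000 grain × 0.7694 = 769.4 wine
769.4 wine × 0.4781 = 367.85014 oil
367.85014 oil × 3.085 = 1134.8176819 honey
1134.8176819 honey × 1.135 = 1288.0180689565 chicken
1288.0180689565 chicken × 0.8049 = 1036.72574370308685 grain

1036.73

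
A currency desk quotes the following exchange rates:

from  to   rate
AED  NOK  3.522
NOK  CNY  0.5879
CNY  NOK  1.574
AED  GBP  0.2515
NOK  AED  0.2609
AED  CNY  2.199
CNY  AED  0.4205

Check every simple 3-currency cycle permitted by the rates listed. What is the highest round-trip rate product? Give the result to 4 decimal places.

0.9030

CNY→NOK→AED→CNY: 1.574 × 0.2609 × 2.199 = 0.90303
CNY→AED→NOK→CNY: 0.4205 × 3.522 × 0.5879 = 0.87068
Maximum is CNY→NOK→AED→CNY at 0.9030; no arbitrage — every cycle loses value.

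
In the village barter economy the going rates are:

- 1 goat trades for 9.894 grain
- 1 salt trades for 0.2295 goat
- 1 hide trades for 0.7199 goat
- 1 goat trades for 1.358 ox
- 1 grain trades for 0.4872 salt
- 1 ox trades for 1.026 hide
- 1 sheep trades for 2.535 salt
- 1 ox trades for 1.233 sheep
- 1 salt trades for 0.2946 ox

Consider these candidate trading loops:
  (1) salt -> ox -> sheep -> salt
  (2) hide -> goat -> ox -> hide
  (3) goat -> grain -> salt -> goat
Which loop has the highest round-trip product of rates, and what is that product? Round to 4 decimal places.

(1) 0.2946 × 1.233 × 2.535 = 0.92082
(2) 0.7199 × 1.358 × 1.026 = 1.00304
(3) 9.894 × 0.4872 × 0.2295 = 1.10627
Highest is cycle (3) at 1.1063 (>1, arbitrage).

1.1063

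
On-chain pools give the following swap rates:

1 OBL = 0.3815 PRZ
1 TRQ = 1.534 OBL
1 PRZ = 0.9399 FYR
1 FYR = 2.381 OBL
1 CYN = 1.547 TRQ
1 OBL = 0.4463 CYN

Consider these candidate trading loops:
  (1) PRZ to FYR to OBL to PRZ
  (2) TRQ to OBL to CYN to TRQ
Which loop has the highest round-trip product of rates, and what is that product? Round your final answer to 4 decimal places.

1.0591

(1) 0.9399 × 2.381 × 0.3815 = 0.85376
(2) 1.534 × 0.4463 × 1.547 = 1.05911
Highest is cycle (2) at 1.0591 (>1, arbitrage).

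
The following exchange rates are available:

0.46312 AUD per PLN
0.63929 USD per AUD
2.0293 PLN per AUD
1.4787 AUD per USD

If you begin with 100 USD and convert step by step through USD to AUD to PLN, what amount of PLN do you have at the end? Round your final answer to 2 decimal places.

100 USD × 1.4787 = 147.87 AUD
147.87 AUD × 2.0293 = 300.072591 PLN

300.07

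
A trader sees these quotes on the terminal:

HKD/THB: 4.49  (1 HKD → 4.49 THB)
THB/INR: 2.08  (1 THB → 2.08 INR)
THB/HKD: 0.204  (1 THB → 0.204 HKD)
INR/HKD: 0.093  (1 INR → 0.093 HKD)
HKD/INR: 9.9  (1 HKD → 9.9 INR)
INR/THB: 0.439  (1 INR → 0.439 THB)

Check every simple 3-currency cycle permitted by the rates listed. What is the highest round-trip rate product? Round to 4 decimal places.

HKD→INR→THB→HKD: 9.9 × 0.439 × 0.204 = 0.88660
HKD→THB→INR→HKD: 4.49 × 2.08 × 0.093 = 0.86855
Maximum is HKD→INR→THB→HKD at 0.8866; no arbitrage — every cycle loses value.

0.8866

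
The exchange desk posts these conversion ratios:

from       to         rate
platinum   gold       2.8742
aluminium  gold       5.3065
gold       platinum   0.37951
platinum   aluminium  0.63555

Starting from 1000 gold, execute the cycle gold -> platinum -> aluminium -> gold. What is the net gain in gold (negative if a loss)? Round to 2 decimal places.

279.91

1000 gold × 0.37951 = 379.51 platinum
379.51 platinum × 0.63555 = 241.1975805 aluminium
241.1975805 aluminium × 5.3065 = 1279.91496092325 gold
Net change: 1279.91496092325 − 1000 = 279.91496092325 gold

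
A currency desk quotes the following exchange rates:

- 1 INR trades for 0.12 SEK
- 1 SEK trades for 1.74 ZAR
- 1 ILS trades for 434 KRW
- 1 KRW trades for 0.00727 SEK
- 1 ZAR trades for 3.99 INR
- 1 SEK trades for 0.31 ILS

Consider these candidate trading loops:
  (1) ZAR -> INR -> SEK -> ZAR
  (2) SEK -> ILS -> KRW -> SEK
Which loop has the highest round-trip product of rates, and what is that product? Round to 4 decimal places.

(1) 3.99 × 0.12 × 1.74 = 0.83311
(2) 0.31 × 434 × 0.00727 = 0.97811
Highest is cycle (2) at 0.9781 (≤1, no arbitrage).

0.9781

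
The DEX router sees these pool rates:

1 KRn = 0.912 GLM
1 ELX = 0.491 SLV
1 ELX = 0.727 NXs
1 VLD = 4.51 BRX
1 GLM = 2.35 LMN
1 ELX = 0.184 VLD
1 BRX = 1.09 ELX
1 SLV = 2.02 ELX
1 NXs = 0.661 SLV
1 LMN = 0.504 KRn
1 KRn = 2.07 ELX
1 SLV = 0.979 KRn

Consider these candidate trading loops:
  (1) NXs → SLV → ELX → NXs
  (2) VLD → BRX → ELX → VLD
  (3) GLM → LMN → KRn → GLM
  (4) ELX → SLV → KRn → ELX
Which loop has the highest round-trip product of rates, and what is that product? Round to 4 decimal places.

(1) 0.661 × 2.02 × 0.727 = 0.97070
(2) 4.51 × 1.09 × 0.184 = 0.90453
(3) 2.35 × 0.504 × 0.912 = 1.08017
(4) 0.491 × 0.979 × 2.07 = 0.99503
Highest is cycle (3) at 1.0802 (>1, arbitrage).

1.0802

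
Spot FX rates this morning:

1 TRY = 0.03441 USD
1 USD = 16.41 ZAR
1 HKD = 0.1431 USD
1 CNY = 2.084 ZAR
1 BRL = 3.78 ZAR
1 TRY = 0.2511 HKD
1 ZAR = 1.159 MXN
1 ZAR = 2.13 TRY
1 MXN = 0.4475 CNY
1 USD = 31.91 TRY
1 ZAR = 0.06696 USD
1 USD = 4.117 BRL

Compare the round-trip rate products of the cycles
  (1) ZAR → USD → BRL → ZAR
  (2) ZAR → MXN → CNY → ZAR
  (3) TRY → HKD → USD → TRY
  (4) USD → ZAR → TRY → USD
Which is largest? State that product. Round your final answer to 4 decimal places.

(1) 0.06696 × 4.117 × 3.78 = 1.04205
(2) 1.159 × 0.4475 × 2.084 = 1.08087
(3) 0.2511 × 0.1431 × 31.91 = 1.14660
(4) 16.41 × 2.13 × 0.03441 = 1.20274
Highest is cycle (4) at 1.2027 (>1, arbitrage).

1.2027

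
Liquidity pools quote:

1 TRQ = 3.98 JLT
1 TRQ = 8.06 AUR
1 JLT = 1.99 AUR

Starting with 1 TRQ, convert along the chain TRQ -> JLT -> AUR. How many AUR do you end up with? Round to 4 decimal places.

1 TRQ × 3.98 = 3.98 JLT
3.98 JLT × 1.99 = 7.9202 AUR

7.9202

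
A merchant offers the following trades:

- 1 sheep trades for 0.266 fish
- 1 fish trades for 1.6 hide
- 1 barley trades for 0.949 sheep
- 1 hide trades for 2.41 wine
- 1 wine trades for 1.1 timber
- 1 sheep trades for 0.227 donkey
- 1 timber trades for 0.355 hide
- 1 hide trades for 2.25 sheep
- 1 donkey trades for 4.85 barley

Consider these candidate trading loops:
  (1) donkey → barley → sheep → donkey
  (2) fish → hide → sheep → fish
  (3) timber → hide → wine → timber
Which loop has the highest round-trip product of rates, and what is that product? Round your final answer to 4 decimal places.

(1) 4.85 × 0.949 × 0.227 = 1.04480
(2) 1.6 × 2.25 × 0.266 = 0.95760
(3) 0.355 × 2.41 × 1.1 = 0.94111
Highest is cycle (1) at 1.0448 (>1, arbitrage).

1.0448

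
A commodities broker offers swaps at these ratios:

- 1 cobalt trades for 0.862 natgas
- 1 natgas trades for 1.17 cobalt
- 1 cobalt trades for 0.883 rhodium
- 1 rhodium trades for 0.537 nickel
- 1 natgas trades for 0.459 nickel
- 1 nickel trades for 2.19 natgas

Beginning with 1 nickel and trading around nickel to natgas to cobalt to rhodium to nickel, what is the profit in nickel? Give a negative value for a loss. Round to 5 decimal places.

0.21497

1 nickel × 2.19 = 2.19 natgas
2.19 natgas × 1.17 = 2.5623 cobalt
2.5623 cobalt × 0.883 = 2.2625109 rhodium
2.2625109 rhodium × 0.537 = 1.2149683533 nickel
Net change: 1.2149683533 − 1 = 0.2149683533 nickel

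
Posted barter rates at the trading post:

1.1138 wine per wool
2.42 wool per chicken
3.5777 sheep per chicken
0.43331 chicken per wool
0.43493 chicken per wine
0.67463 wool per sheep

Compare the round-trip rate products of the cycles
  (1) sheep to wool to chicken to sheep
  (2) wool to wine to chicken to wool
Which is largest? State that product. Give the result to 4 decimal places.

1.1723

(1) 0.67463 × 0.43331 × 3.5777 = 1.04585
(2) 1.1138 × 0.43493 × 2.42 = 1.17231
Highest is cycle (2) at 1.1723 (>1, arbitrage).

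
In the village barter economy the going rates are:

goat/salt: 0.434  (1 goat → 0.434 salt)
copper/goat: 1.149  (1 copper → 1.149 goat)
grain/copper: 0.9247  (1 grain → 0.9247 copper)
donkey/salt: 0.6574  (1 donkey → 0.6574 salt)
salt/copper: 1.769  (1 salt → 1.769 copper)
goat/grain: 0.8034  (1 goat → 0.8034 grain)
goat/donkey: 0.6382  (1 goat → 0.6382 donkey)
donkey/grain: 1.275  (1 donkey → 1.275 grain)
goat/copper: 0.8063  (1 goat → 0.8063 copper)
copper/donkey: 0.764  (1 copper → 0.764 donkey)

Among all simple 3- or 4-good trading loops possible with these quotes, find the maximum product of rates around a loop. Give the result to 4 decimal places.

donkey→grain→copper→donkey: 1.275 × 0.9247 × 0.764 = 0.90075
donkey→salt→copper→donkey: 0.6574 × 1.769 × 0.764 = 0.88849
goat→salt→copper→goat: 0.434 × 1.769 × 1.149 = 0.88214
goat→donkey→grain→copper→goat: 0.6382 × 1.275 × 0.9247 × 1.149 = 0.86455
goat→grain→copper→goat: 0.8034 × 0.9247 × 1.149 = 0.85360
goat→donkey→salt→copper→goat: 0.6382 × 0.6574 × 1.769 × 1.149 = 0.85277
Maximum is donkey→grain→copper→donkey at 0.9008; no arbitrage — every cycle loses value.

0.9008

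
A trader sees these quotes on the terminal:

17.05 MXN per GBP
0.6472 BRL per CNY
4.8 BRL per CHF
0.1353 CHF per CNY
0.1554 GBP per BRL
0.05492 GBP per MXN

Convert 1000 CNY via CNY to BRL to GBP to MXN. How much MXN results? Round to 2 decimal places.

1714.80

1000 CNY × 0.6472 = 647.2 BRL
647.2 BRL × 0.1554 = 100.57488 GBP
100.57488 GBP × 17.05 = 1714.801704 MXN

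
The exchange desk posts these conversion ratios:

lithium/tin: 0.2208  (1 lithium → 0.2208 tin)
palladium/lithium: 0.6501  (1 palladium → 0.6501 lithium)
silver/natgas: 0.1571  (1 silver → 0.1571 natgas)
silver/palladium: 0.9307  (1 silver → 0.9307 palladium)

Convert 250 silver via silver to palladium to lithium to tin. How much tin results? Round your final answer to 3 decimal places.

33.399

250 silver × 0.9307 = 232.675 palladium
232.675 palladium × 0.6501 = 151.2620175 lithium
151.2620175 lithium × 0.2208 = 33.398653464 tin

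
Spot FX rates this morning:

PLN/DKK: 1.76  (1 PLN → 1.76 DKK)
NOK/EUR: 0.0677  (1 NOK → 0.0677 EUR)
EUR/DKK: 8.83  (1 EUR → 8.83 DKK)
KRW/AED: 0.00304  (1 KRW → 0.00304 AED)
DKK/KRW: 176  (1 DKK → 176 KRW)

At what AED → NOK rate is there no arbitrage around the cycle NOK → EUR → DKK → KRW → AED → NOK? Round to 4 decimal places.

Known legs of the cycle: 0.0677 × 8.83 × 176 × 0.00304 = 0.31984209664
For no arbitrage the full-cycle product must be 1, so the missing rate is 1 / 0.31984209664 ≈ 3.126543.

3.1265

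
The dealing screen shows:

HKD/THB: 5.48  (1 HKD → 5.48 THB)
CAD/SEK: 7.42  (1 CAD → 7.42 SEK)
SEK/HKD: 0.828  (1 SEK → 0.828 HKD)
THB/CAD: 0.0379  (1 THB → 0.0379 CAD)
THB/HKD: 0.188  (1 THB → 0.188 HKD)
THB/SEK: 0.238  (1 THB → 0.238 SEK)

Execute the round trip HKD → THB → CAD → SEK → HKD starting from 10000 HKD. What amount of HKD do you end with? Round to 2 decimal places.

12760.10

10000 HKD × 5.48 = 54800 THB
54800 THB × 0.0379 = 2076.92 CAD
2076.92 CAD × 7.42 = 15410.7464 SEK
15410.7464 SEK × 0.828 = 12760.0980192 HKD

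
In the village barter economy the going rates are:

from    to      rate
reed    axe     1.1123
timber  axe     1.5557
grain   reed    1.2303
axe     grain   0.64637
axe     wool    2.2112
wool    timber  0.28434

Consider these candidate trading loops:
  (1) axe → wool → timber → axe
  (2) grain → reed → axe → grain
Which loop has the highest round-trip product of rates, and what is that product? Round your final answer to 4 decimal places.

(1) 2.2112 × 0.28434 × 1.5557 = 0.97812
(2) 1.2303 × 1.1123 × 0.64637 = 0.88453
Highest is cycle (1) at 0.9781 (≤1, no arbitrage).

0.9781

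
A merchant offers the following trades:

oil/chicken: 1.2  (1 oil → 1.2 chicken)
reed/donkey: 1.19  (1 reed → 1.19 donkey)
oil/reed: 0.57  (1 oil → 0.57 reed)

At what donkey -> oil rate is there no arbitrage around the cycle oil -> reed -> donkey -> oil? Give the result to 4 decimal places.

1.4743

Known legs of the cycle: 0.57 × 1.19 = 0.6783
For no arbitrage the full-cycle product must be 1, so the missing rate is 1 / 0.6783 ≈ 1.474274.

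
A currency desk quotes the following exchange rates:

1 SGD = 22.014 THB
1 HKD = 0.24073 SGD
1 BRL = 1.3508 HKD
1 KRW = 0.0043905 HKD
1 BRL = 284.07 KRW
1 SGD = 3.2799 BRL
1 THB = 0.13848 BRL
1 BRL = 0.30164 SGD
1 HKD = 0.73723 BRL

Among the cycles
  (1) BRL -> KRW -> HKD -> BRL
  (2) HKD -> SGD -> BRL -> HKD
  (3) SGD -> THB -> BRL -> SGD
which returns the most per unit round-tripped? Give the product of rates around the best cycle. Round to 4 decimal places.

(1) 284.07 × 0.0043905 × 0.73723 = 0.91948
(2) 0.24073 × 3.2799 × 1.3508 = 1.06655
(3) 22.014 × 0.13848 × 0.30164 = 0.91955
Highest is cycle (2) at 1.0666 (>1, arbitrage).

1.0666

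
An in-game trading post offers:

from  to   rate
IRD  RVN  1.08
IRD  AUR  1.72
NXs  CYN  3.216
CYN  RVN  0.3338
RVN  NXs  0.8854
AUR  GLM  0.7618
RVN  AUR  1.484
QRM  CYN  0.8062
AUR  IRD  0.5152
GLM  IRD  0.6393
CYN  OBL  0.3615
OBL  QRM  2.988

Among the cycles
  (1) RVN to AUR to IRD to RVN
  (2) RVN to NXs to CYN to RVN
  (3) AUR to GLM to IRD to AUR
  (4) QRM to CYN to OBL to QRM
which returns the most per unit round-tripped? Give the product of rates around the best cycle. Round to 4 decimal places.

0.9505

(1) 1.484 × 0.5152 × 1.08 = 0.82572
(2) 0.8854 × 3.216 × 0.3338 = 0.95048
(3) 0.7618 × 0.6393 × 1.72 = 0.83767
(4) 0.8062 × 0.3615 × 2.988 = 0.87083
Highest is cycle (2) at 0.9505 (≤1, no arbitrage).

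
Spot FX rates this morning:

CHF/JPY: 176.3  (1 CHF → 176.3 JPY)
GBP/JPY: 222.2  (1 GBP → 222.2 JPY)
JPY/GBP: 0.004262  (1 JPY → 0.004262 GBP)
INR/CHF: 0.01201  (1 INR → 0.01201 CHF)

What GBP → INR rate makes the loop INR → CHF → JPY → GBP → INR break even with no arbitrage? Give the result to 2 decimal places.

Known legs of the cycle: 0.01201 × 176.3 × 0.004262 = 0.009024201106
For no arbitrage the full-cycle product must be 1, so the missing rate is 1 / 0.009024201106 ≈ 110.8131.

110.81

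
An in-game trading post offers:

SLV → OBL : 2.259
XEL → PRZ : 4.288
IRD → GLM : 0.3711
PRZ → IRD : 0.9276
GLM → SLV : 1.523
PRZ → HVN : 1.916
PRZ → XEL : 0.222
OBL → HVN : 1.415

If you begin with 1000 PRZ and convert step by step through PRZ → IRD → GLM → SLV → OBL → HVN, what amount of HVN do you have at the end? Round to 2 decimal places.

1000 PRZ × 0.9276 = 927.6 IRD
927.6 IRD × 0.3711 = 344.23236 GLM
344.23236 GLM × 1.523 = 524.26588428 SLV
524.26588428 SLV × 2.259 = 1184.31663258852 OBL
1184.31663258852 OBL × 1.415 = 1675.8080351127558 HVN

1675.81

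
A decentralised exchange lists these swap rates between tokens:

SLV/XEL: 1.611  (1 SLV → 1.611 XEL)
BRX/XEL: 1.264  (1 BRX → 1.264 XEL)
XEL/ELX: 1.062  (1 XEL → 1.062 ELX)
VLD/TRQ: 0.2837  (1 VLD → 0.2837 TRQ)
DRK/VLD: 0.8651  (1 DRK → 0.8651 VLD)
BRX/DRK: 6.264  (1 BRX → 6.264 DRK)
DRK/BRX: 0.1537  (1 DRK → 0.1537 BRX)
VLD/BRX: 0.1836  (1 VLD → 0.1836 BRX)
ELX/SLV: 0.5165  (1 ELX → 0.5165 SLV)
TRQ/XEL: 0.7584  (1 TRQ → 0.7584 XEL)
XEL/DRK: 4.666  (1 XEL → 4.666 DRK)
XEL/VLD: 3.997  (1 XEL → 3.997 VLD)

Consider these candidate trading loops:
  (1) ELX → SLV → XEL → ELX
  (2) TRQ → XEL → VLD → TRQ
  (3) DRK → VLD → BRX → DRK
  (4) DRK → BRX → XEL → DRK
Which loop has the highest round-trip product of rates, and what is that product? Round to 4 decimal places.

(1) 0.5165 × 1.611 × 1.062 = 0.88367
(2) 0.7584 × 3.997 × 0.2837 = 0.85999
(3) 0.8651 × 0.1836 × 6.264 = 0.99493
(4) 0.1537 × 1.264 × 4.666 = 0.90650
Highest is cycle (3) at 0.9949 (≤1, no arbitrage).

0.9949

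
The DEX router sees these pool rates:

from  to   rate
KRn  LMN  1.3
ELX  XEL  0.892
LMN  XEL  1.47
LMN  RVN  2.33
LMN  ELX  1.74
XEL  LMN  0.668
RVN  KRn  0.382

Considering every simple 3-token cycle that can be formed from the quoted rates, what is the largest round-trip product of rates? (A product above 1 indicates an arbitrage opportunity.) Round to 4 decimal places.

1.1571

KRn→LMN→RVN→KRn: 1.3 × 2.33 × 0.382 = 1.15708
XEL→LMN→ELX→XEL: 0.668 × 1.74 × 0.892 = 1.03679
Maximum is KRn→LMN→RVN→KRn at 1.1571; arbitrage exists.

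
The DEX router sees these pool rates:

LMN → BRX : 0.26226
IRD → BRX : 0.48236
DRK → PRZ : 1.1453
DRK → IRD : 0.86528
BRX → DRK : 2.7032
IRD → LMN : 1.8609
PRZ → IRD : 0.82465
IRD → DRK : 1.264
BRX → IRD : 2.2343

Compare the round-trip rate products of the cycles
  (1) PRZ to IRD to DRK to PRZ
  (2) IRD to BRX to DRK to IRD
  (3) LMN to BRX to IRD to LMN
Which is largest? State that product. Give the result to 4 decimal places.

1.1938

(1) 0.82465 × 1.264 × 1.1453 = 1.19381
(2) 0.48236 × 2.7032 × 0.86528 = 1.12825
(3) 0.26226 × 2.2343 × 1.8609 = 1.09043
Highest is cycle (1) at 1.1938 (>1, arbitrage).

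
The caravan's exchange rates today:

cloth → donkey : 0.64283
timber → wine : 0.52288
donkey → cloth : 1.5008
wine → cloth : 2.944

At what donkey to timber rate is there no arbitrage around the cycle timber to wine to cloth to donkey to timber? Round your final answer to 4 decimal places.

Known legs of the cycle: 0.52288 × 2.944 × 0.64283 = 0.9895459659776
For no arbitrage the full-cycle product must be 1, so the missing rate is 1 / 0.9895459659776 ≈ 1.010564.

1.0106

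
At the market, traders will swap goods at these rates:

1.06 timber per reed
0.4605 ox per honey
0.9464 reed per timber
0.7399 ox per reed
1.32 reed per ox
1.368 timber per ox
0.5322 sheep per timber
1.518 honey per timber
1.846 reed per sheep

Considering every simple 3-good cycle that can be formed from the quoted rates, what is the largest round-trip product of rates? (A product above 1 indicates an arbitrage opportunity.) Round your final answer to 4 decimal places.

timber→sheep→reed→timber: 0.5322 × 1.846 × 1.06 = 1.04139
timber→reed→ox→timber: 0.9464 × 0.7399 × 1.368 = 0.95793
honey→ox→timber→honey: 0.4605 × 1.368 × 1.518 = 0.95629
Maximum is timber→sheep→reed→timber at 1.0414; arbitrage exists.

1.0414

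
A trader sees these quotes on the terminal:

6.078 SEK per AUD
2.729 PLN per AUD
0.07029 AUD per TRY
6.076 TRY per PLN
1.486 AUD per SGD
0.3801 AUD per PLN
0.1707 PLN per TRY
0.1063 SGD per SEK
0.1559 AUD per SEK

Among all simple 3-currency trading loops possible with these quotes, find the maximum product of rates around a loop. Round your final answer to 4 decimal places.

TRY→AUD→PLN→TRY: 0.07029 × 2.729 × 6.076 = 1.16551
SEK→SGD→AUD→SEK: 0.1063 × 1.486 × 6.078 = 0.96009
Maximum is TRY→AUD→PLN→TRY at 1.1655; arbitrage exists.

1.1655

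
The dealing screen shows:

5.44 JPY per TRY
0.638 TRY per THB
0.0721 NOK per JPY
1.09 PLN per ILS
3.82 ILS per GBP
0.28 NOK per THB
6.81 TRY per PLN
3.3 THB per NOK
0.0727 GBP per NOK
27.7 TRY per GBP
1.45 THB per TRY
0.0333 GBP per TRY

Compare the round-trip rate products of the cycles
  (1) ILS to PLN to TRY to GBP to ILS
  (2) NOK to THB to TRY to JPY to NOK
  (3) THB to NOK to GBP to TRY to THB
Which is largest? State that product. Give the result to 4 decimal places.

0.9442

(1) 1.09 × 6.81 × 0.0333 × 3.82 = 0.94424
(2) 3.3 × 0.638 × 5.44 × 0.0721 = 0.82579
(3) 0.28 × 0.0727 × 27.7 × 1.45 = 0.81760
Highest is cycle (1) at 0.9442 (≤1, no arbitrage).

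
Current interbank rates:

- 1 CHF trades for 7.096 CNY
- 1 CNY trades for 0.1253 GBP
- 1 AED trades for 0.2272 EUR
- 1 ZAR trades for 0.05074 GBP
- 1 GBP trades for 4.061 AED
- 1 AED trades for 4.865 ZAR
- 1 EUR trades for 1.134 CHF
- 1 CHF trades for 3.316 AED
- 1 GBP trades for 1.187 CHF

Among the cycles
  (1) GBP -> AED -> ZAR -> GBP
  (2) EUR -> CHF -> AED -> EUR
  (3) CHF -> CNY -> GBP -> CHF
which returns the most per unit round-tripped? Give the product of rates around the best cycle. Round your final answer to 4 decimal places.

1.0554

(1) 4.061 × 4.865 × 0.05074 = 1.00246
(2) 1.134 × 3.316 × 0.2272 = 0.85435
(3) 7.096 × 0.1253 × 1.187 = 1.05540
Highest is cycle (3) at 1.0554 (>1, arbitrage).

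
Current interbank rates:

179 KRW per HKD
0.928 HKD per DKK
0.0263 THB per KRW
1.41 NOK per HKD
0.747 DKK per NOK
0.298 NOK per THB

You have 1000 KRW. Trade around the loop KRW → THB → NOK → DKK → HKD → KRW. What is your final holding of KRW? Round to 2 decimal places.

1000 KRW × 0.0263 = 26.3 THB
26.3 THB × 0.298 = 7.8374 NOK
7.8374 NOK × 0.747 = 5.8545378 DKK
5.8545378 DKK × 0.928 = 5.4330110784 HKD
5.4330110784 HKD × 179 = 972.5089830336 KRW

972.51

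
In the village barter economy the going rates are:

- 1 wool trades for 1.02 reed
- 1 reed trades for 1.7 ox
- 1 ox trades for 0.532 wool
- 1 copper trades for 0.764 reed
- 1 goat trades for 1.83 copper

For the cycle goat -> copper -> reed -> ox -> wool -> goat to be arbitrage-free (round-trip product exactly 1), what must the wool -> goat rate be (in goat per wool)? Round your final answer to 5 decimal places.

0.79085

Known legs of the cycle: 1.83 × 0.764 × 1.7 × 0.532 = 1.264459728
For no arbitrage the full-cycle product must be 1, so the missing rate is 1 / 1.264459728 ≈ 0.7908516.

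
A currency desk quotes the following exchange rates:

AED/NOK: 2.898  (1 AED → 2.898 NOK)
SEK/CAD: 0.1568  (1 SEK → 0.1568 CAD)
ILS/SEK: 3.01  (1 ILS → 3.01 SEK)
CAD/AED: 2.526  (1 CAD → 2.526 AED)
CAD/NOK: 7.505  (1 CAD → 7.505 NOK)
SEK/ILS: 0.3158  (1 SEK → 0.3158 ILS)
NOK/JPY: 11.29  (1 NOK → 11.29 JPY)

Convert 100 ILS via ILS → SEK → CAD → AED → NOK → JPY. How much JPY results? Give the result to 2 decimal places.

100 ILS × 3.01 = 301 SEK
301 SEK × 0.1568 = 47.1968 CAD
47.1968 CAD × 2.526 = 119.2191168 AED
119.2191168 AED × 2.898 = 345.4970004864 NOK
345.4970004864 NOK × 11.29 = 3900.661135491456 JPY

3900.66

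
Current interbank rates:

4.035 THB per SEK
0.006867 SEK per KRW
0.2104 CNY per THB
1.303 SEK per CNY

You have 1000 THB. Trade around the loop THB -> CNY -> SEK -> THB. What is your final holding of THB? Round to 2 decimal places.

1106.20

1000 THB × 0.2104 = 210.4 CNY
210.4 CNY × 1.303 = 274.1512 SEK
274.1512 SEK × 4.035 = 1106.200092 THB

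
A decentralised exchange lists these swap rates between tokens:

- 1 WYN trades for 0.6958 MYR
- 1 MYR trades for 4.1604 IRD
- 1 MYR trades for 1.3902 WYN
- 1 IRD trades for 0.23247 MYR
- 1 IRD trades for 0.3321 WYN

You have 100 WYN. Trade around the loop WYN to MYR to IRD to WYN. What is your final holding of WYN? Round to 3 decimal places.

96.137

100 WYN × 0.6958 = 69.58 MYR
69.58 MYR × 4.1604 = 289.480632 IRD
289.480632 IRD × 0.3321 = 96.1365178872 WYN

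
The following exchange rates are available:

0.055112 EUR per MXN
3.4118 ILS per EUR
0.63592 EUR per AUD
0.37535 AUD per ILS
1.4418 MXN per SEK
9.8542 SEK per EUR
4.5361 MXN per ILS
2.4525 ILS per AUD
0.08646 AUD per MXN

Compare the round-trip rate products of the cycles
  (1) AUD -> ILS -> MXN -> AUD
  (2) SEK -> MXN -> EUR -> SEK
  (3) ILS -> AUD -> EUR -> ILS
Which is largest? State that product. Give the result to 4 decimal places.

0.9618

(1) 2.4525 × 4.5361 × 0.08646 = 0.96185
(2) 1.4418 × 0.055112 × 9.8542 = 0.78302
(3) 0.37535 × 0.63592 × 3.4118 = 0.81437
Highest is cycle (1) at 0.9618 (≤1, no arbitrage).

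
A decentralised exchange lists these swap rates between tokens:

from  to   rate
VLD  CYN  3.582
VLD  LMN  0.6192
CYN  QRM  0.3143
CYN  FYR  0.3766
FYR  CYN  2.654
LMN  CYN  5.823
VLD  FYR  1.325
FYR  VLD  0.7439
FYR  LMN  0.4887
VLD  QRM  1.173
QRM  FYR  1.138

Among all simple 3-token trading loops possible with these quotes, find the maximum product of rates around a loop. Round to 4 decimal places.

1.0717

CYN→FYR→LMN→CYN: 0.3766 × 0.4887 × 5.823 = 1.07169
CYN→FYR→VLD→CYN: 0.3766 × 0.7439 × 3.582 = 1.00351
VLD→QRM→FYR→VLD: 1.173 × 1.138 × 0.7439 = 0.99301
CYN→QRM→FYR→CYN: 0.3143 × 1.138 × 2.654 = 0.94927
Maximum is CYN→FYR→LMN→CYN at 1.0717; arbitrage exists.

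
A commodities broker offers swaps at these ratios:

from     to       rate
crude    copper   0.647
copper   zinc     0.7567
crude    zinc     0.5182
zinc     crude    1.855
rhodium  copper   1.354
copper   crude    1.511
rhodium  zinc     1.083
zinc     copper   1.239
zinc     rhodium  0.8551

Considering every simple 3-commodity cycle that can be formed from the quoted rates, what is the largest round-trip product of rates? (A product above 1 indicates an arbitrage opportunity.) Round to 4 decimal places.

0.9701

zinc→copper→crude→zinc: 1.239 × 1.511 × 0.5182 = 0.97014
zinc→crude→copper→zinc: 1.855 × 0.647 × 0.7567 = 0.90818
zinc→rhodium→copper→zinc: 0.8551 × 1.354 × 0.7567 = 0.87611
Maximum is zinc→copper→crude→zinc at 0.9701; no arbitrage — every cycle loses value.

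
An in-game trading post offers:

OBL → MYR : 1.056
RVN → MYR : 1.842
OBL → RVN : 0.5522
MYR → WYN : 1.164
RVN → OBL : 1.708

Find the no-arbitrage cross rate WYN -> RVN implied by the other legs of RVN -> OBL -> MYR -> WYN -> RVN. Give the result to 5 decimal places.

Known legs of the cycle: 1.708 × 1.056 × 1.164 = 2.099446272
For no arbitrage the full-cycle product must be 1, so the missing rate is 1 / 2.099446272 ≈ 0.4763161.

0.47632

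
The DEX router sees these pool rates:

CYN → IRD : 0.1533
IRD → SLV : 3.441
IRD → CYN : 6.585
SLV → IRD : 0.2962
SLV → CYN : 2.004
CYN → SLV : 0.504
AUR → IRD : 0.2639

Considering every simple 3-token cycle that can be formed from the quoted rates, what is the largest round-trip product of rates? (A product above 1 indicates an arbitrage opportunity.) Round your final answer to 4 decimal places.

1.0571

CYN→IRD→SLV→CYN: 0.1533 × 3.441 × 2.004 = 1.05712
CYN→SLV→IRD→CYN: 0.504 × 0.2962 × 6.585 = 0.98304
Maximum is CYN→IRD→SLV→CYN at 1.0571; arbitrage exists.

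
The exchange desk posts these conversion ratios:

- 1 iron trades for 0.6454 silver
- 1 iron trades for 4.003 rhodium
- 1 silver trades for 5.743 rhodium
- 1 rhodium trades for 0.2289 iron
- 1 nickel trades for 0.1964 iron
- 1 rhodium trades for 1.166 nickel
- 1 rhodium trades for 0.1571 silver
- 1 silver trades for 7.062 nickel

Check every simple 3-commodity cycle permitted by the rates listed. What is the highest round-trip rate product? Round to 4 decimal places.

nickel→iron→rhodium→nickel: 0.1964 × 4.003 × 1.166 = 0.91670
nickel→iron→silver→nickel: 0.1964 × 0.6454 × 7.062 = 0.89515
silver→rhodium→iron→silver: 5.743 × 0.2289 × 0.6454 = 0.84843
Maximum is nickel→iron→rhodium→nickel at 0.9167; no arbitrage — every cycle loses value.

0.9167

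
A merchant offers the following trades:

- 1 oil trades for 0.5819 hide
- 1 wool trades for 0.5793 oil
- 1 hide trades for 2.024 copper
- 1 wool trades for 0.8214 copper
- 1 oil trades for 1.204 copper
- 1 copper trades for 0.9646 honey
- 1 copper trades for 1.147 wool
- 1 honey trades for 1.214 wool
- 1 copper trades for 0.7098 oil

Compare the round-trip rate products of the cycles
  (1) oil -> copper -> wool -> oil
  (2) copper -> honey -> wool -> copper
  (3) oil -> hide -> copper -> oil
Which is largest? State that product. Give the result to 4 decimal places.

0.9619

(1) 1.204 × 1.147 × 0.5793 = 0.80001
(2) 0.9646 × 1.214 × 0.8214 = 0.96188
(3) 0.5819 × 2.024 × 0.7098 = 0.83598
Highest is cycle (2) at 0.9619 (≤1, no arbitrage).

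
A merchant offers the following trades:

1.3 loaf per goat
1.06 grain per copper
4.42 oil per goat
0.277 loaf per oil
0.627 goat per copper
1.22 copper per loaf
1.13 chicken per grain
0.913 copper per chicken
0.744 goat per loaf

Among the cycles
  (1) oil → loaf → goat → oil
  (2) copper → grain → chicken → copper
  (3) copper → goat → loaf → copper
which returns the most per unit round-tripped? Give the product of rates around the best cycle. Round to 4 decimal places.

1.0936

(1) 0.277 × 0.744 × 4.42 = 0.91091
(2) 1.06 × 1.13 × 0.913 = 1.09359
(3) 0.627 × 1.3 × 1.22 = 0.99442
Highest is cycle (2) at 1.0936 (>1, arbitrage).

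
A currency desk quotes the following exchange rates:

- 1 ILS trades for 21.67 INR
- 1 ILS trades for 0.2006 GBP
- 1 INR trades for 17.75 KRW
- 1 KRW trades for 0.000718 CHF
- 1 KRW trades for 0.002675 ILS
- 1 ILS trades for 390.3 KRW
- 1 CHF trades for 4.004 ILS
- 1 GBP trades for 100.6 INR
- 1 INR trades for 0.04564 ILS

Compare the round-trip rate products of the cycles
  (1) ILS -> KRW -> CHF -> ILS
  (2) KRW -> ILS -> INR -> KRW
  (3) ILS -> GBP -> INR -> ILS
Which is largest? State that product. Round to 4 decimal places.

(1) 390.3 × 0.000718 × 4.004 = 1.12206
(2) 0.002675 × 21.67 × 17.75 = 1.02892
(3) 0.2006 × 100.6 × 0.04564 = 0.92103
Highest is cycle (1) at 1.1221 (>1, arbitrage).

1.1221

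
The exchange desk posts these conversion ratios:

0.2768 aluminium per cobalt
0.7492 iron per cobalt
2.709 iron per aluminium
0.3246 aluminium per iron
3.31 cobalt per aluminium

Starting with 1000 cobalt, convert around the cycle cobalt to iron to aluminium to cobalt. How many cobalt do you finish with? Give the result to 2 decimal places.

1000 cobalt × 0.7492 = 749.2 iron
749.2 iron × 0.3246 = 243.19032 aluminium
243.19032 aluminium × 3.31 = 804.9599592 cobalt

804.96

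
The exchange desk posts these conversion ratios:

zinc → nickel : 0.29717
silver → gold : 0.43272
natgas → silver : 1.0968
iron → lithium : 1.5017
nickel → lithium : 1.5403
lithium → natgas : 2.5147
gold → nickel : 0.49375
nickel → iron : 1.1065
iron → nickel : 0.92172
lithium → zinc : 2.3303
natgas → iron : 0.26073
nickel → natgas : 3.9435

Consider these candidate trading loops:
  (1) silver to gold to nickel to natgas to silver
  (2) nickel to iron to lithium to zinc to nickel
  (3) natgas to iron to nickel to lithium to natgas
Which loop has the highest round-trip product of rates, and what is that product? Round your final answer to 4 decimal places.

(1) 0.43272 × 0.49375 × 3.9435 × 1.0968 = 0.92411
(2) 1.1065 × 1.5017 × 2.3303 × 0.29717 = 1.15067
(3) 0.26073 × 0.92172 × 1.5403 × 2.5147 = 0.93085
Highest is cycle (2) at 1.1507 (>1, arbitrage).

1.1507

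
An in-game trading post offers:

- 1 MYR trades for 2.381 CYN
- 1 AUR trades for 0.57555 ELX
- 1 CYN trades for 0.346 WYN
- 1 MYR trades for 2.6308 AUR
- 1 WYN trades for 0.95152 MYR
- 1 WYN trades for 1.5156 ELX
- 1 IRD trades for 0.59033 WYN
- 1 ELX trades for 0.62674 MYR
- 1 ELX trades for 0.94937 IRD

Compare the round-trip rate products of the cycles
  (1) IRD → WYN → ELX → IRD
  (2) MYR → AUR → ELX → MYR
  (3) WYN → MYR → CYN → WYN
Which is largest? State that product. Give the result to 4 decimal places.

(1) 0.59033 × 1.5156 × 0.94937 = 0.84941
(2) 2.6308 × 0.57555 × 0.62674 = 0.94898
(3) 0.95152 × 2.381 × 0.346 = 0.78389
Highest is cycle (2) at 0.9490 (≤1, no arbitrage).

0.9490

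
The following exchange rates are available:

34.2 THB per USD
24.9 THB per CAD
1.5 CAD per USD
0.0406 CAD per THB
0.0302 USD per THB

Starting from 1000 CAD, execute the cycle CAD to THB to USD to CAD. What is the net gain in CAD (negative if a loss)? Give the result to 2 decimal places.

1000 CAD × 24.9 = 24900 THB
24900 THB × 0.0302 = 751.98 USD
751.98 USD × 1.5 = 1127.97 CAD
Net change: 1127.97 − 1000 = 127.97 CAD

127.97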